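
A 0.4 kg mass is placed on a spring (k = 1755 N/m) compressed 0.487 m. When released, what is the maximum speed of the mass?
½kx² = ½mv² ⇒ v = x√(k/m) = (0.487)√(1755/0.4) = 32.26 m/s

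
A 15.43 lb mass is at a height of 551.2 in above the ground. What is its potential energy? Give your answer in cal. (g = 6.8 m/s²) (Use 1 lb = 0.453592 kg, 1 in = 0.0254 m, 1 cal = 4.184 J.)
Convert to SI: m = 6.99892 kg, h = 14.0005 m
PE = mgh = (6.99892)(6.8)(14.0005) = 666.32 J = 159.3 cal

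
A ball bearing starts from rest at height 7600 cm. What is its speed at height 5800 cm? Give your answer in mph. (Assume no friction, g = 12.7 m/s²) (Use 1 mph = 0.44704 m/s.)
Convert to SI: h₁−h₂ = 18.0 m
mgh₁ = mgh₂ + ½mv² ⇒ v = √(2g(h₁−h₂)) = √(2·12.7·18.0) = 21.3822 m/s = 47.83 mph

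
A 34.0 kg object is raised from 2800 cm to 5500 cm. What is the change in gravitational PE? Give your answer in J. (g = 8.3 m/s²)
Convert to SI: m = 34.0 kg, Δh = 27.0 m
ΔPE = mgΔh = (34.0)(8.3)(27.0) = 7619 J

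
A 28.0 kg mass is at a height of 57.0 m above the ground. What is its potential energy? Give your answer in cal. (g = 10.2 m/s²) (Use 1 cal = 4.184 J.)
PE = mgh = (28.0)(10.2)(57.0) = 16279.2 J = 3891 cal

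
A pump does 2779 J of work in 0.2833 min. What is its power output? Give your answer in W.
Convert to SI: W = 2779.0 J, t = 16.998 s
P = W/t = 2779.0/16.998 = 163.5 W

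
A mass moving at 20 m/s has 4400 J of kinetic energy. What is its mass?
m = 2·KE/v² = 2·4400/(20)² = 22.0 kg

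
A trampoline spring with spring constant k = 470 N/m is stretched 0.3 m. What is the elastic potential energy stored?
PE = ½kx² = ½(470)(0.3)² = 21.15 J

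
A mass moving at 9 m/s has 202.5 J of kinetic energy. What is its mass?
m = 2·KE/v² = 2·202.5/(9)² = 5.0 kg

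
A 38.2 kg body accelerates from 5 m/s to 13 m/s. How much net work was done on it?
W = ΔKE = ½m(v₂² − v₁²) = ½(38.2)(13² − 5²) = 2750.4 J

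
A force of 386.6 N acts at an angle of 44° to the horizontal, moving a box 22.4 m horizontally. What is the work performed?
W = F·d·cosθ = (386.6)(22.4)cos(44°) = 6229 J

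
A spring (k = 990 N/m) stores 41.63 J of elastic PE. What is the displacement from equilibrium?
x = √(2·PE/k) = √(2·41.63/990) = 0.29 m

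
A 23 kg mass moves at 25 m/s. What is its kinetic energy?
KE = ½mv² = ½(23)(25)² = 7187.5 J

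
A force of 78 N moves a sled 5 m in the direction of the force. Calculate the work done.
W = F·d = (78)(5) = 390.0 J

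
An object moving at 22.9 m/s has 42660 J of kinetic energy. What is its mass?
m = 2·KE/v² = 2·42660/(22.9)² = 162.7 kg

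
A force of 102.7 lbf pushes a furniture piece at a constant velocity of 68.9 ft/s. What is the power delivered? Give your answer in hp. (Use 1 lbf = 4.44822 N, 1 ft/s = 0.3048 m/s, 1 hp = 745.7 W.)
Convert to SI: F = 456.832 N, v = 21.0007 m/s
P = Fv = (456.832)(21.0007) = 9593.8 W = 12.87 hp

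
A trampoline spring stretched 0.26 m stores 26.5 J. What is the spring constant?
k = 2·PE/x² = 2·26.5/(0.26)² = 784.0 N/m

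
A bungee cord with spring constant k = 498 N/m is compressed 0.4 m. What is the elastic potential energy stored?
PE = ½kx² = ½(498)(0.4)² = 39.84 J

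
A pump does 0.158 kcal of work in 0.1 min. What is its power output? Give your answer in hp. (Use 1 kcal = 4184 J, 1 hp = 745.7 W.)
Convert to SI: W = 661.072 J, t = 6.0 s
P = W/t = 661.072/6.0 = 110.179 W = 0.1478 hp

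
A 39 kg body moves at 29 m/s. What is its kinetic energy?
KE = ½mv² = ½(39)(29)² = 16399.5 J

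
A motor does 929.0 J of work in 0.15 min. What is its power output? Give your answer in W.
Convert to SI: W = 929.0 J, t = 9.0 s
P = W/t = 929.0/9.0 = 103.2 W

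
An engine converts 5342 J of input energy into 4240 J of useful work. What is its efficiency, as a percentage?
η = W_out/W_in = 4240/5342 = 79.37%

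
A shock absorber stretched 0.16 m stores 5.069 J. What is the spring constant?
k = 2·PE/x² = 2·5.069/(0.16)² = 396.0 N/m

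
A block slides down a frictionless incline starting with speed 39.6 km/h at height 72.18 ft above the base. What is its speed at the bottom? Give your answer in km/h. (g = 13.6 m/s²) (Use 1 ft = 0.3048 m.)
Convert to SI: v₀ = 11.0 m/s, h = 22.0005 m
½mv₀² + mgh = ½mv² ⇒ v = √(v₀² + 2gh) = √(11.0² + 2·13.6·22.0005) = 26.8219 m/s = 96.56 km/h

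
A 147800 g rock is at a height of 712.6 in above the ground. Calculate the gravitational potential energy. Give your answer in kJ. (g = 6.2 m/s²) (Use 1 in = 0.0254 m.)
Convert to SI: m = 147.8 kg, h = 18.1 m
PE = mgh = (147.8)(6.2)(18.1) = 16586.2 J = 16.59 kJ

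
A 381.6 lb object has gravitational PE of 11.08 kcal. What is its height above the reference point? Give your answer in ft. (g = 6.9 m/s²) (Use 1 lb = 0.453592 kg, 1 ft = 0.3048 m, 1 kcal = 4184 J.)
Convert to SI: m = 173.091 kg, PE = 46358.7 J
h = PE/(mg) = 46358.7/(173.091·6.9) = 38.8158 m = 127.3 ft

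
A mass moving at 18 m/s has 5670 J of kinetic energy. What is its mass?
m = 2·KE/v² = 2·5670/(18)² = 35.0 kg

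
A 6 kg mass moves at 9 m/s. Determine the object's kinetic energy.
KE = ½mv² = ½(6)(9)² = 243.0 J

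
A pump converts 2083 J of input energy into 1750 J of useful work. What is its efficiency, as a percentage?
η = W_out/W_in = 1750/2083 = 84.01%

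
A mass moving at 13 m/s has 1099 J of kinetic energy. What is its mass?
m = 2·KE/v² = 2·1099/(13)² = 13.01 kg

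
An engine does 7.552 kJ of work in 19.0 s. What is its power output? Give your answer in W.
Convert to SI: W = 7552.0 J, t = 19.0 s
P = W/t = 7552.0/19.0 = 397.5 W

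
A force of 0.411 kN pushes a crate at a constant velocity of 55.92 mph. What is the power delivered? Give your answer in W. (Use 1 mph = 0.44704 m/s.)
Convert to SI: F = 411.0 N, v = 24.9985 m/s
P = Fv = (411.0)(24.9985) = 10270 W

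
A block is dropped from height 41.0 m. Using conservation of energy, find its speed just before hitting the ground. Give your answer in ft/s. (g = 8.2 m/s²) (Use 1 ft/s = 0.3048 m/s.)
mgh = ½mv² ⇒ v = √(2gh) = √(2·8.2·41.0) = 25.9307 m/s = 85.07 ft/s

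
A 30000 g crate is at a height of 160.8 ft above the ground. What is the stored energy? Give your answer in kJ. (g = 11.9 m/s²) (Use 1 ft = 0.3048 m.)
Convert to SI: m = 30.0 kg, h = 49.0118 m
PE = mgh = (30.0)(11.9)(49.0118) = 17497.2 J = 17.5 kJ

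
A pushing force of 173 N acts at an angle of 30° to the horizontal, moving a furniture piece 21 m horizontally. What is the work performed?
W = F·d·cosθ = (173)(21)cos(30°) = 3146 J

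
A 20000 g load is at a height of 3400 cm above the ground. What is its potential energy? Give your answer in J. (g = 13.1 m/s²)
Convert to SI: m = 20.0 kg, h = 34.0 m
PE = mgh = (20.0)(13.1)(34.0) = 8908 J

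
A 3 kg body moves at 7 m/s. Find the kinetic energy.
KE = ½mv² = ½(3)(7)² = 73.5 J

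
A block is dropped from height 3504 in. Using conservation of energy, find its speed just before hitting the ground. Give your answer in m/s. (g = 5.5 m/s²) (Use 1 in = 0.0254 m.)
Convert to SI: h = 89.0016 m
mgh = ½mv² ⇒ v = √(2gh) = √(2·5.5·89.0016) = 31.29 m/s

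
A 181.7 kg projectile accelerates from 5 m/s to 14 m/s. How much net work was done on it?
W = ΔKE = ½m(v₂² − v₁²) = ½(181.7)(14² − 5²) = 15535.35 J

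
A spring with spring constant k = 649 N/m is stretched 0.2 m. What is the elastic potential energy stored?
PE = ½kx² = ½(649)(0.2)² = 12.98 J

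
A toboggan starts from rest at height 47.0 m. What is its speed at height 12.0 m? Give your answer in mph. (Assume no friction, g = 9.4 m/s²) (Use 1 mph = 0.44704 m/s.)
mgh₁ = mgh₂ + ½mv² ⇒ v = √(2g(h₁−h₂)) = √(2·9.4·35.0) = 25.6515 m/s = 57.38 mph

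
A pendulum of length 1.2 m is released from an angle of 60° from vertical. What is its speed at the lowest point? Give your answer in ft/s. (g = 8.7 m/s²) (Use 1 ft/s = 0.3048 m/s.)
h = L(1 − cosθ) = 1.2(1 − cos60°) = 0.6 m
v = √(2gh) = √(2·8.7·0.6) = 3.2311 m/s = 10.6 ft/s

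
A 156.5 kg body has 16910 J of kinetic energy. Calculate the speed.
v = √(2·KE/m) = √(2·16910/156.5) = 14.7 m/s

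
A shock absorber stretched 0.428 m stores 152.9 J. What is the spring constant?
k = 2·PE/x² = 2·152.9/(0.428)² = 1669 N/m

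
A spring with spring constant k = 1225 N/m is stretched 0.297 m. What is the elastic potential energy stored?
PE = ½kx² = ½(1225)(0.297)² = 54.03 J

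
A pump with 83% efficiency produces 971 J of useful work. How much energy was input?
W_in = W_out/η = 971/0.83 = 1170 J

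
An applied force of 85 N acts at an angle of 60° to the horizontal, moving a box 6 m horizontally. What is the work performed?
W = F·d·cosθ = (85)(6)cos(60°) = 255.0 J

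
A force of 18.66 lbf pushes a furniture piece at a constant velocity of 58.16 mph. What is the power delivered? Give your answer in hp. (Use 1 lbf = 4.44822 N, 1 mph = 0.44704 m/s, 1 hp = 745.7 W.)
Convert to SI: F = 83.0038 N, v = 25.9998 m/s
P = Fv = (83.0038)(25.9998) = 2158.09 W = 2.894 hp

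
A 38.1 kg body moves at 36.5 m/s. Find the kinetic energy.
KE = ½mv² = ½(38.1)(36.5)² = 25380 J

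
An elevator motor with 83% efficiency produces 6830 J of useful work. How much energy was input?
W_in = W_out/η = 6830/0.83 = 8229 J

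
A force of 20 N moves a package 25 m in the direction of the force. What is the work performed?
W = F·d = (20)(25) = 500.0 J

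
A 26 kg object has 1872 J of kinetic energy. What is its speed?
v = √(2·KE/m) = √(2·1872/26) = 12.0 m/s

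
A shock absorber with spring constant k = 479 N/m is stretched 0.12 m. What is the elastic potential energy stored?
PE = ½kx² = ½(479)(0.12)² = 3.449 J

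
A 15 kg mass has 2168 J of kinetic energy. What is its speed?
v = √(2·KE/m) = √(2·2168/15) = 17.0 m/s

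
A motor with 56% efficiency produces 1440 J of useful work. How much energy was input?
W_in = W_out/η = 1440/0.56 = 2571 J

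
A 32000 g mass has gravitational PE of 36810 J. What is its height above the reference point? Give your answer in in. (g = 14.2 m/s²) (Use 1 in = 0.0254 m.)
Convert to SI: m = 32.0 kg, PE = 36810.0 J
h = PE/(mg) = 36810.0/(32.0·14.2) = 81.0079 m = 3189 in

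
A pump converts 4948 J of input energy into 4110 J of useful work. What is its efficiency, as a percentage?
η = W_out/W_in = 4110/4948 = 83.06%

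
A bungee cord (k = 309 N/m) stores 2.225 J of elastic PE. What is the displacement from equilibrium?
x = √(2·PE/k) = √(2·2.225/309) = 0.12 m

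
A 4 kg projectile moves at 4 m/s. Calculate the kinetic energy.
KE = ½mv² = ½(4)(4)² = 32.0 J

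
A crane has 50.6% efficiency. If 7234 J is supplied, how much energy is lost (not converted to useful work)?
W_lost = W_in(1 − η) = 7234·(1 − 0.506) = 3574 J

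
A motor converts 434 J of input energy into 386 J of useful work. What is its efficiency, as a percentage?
η = W_out/W_in = 386/434 = 88.94%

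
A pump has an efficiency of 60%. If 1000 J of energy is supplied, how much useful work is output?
W_out = η·W_in = 0.6·1000 = 600.0 J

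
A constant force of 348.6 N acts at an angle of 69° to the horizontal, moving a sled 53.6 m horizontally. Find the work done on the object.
W = F·d·cosθ = (348.6)(53.6)cos(69°) = 6696 J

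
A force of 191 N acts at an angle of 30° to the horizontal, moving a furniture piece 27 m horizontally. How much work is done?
W = F·d·cosθ = (191)(27)cos(30°) = 4466 J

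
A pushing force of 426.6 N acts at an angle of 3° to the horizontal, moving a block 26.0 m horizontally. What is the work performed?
W = F·d·cosθ = (426.6)(26.0)cos(3°) = 11080 J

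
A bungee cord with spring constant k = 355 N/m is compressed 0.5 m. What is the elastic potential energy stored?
PE = ½kx² = ½(355)(0.5)² = 44.38 J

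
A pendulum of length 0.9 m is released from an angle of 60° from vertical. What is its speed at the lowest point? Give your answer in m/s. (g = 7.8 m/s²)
h = L(1 − cosθ) = 0.9(1 − cos60°) = 0.45 m
v = √(2gh) = √(2·7.8·0.45) = 2.65 m/s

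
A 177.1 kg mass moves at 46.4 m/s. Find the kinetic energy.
KE = ½mv² = ½(177.1)(46.4)² = 190600 J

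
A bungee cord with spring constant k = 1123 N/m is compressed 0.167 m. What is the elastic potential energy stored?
PE = ½kx² = ½(1123)(0.167)² = 15.66 J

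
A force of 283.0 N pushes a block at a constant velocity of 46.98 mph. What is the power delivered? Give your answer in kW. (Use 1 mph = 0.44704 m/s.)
Convert to SI: F = 283.0 N, v = 21.0019 m/s
P = Fv = (283.0)(21.0019) = 5943.55 W = 5.944 kW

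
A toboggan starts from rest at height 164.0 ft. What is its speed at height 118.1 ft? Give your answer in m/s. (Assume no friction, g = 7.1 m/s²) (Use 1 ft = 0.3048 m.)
Convert to SI: h₁−h₂ = 13.9903 m
mgh₁ = mgh₂ + ½mv² ⇒ v = √(2g(h₁−h₂)) = √(2·7.1·13.9903) = 14.09 m/s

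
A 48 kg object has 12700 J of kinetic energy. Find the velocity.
v = √(2·KE/m) = √(2·12700/48) = 23.0 m/s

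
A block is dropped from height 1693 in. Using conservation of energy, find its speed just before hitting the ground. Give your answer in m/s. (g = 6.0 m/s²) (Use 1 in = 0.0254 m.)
Convert to SI: h = 43.0022 m
mgh = ½mv² ⇒ v = √(2gh) = √(2·6.0·43.0022) = 22.72 m/s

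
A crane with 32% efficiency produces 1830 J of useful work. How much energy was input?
W_in = W_out/η = 1830/0.32 = 5719 J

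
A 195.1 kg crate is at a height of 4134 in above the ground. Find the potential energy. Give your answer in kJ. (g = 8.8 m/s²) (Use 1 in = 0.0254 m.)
Convert to SI: m = 195.1 kg, h = 105.004 m
PE = mgh = (195.1)(8.8)(105.004) = 180279 J = 180.3 kJ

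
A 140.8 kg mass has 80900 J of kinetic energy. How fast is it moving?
v = √(2·KE/m) = √(2·80900/140.8) = 33.9 m/s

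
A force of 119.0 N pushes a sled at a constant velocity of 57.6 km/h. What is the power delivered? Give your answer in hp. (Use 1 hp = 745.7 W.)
Convert to SI: F = 119.0 N, v = 16.0 m/s
P = Fv = (119.0)(16.0) = 1904.0 W = 2.553 hp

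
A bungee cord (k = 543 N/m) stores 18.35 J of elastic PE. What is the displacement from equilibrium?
x = √(2·PE/k) = √(2·18.35/543) = 0.26 m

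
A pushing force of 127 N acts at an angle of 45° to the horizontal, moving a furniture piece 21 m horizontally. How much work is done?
W = F·d·cosθ = (127)(21)cos(45°) = 1886 J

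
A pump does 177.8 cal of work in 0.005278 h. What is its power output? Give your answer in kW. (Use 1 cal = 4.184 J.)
Convert to SI: W = 743.915 J, t = 19.0008 s
P = W/t = 743.915/19.0008 = 39.1518 W = 0.03915 kW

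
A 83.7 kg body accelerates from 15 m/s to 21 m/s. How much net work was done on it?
W = ΔKE = ½m(v₂² − v₁²) = ½(83.7)(21² − 15²) = 9039.6 J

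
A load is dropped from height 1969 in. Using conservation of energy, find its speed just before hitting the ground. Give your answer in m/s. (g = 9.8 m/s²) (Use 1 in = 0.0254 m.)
Convert to SI: h = 50.0126 m
mgh = ½mv² ⇒ v = √(2gh) = √(2·9.8·50.0126) = 31.31 m/s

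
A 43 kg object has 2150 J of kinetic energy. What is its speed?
v = √(2·KE/m) = √(2·2150/43) = 10.0 m/s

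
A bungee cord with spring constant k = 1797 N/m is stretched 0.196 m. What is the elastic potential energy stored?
PE = ½kx² = ½(1797)(0.196)² = 34.52 J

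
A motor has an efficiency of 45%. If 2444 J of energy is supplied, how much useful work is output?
W_out = η·W_in = 0.45·2444 = 1099.8 J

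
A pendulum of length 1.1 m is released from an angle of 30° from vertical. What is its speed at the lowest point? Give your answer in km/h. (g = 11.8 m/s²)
h = L(1 − cosθ) = 1.1(1 − cos30°) = 0.147372 m
v = √(2gh) = √(2·11.8·0.147372) = 1.86493 m/s = 6.714 km/h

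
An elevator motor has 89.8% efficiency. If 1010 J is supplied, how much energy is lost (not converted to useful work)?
W_lost = W_in(1 − η) = 1010·(1 − 0.898) = 103.0 J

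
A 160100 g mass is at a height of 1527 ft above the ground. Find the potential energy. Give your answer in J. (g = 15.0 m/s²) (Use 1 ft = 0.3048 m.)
Convert to SI: m = 160.1 kg, h = 465.43 m
PE = mgh = (160.1)(15.0)(465.43) = 1118000 J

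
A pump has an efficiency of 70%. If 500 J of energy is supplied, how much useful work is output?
W_out = η·W_in = 0.7·500 = 350.0 J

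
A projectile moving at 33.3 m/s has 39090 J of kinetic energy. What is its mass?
m = 2·KE/v² = 2·39090/(33.3)² = 70.5 kg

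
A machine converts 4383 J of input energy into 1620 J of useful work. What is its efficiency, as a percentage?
η = W_out/W_in = 1620/4383 = 36.96%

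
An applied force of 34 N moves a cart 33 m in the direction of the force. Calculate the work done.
W = F·d = (34)(33) = 1122 J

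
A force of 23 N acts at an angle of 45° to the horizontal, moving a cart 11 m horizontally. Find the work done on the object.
W = F·d·cosθ = (23)(11)cos(45°) = 178.9 J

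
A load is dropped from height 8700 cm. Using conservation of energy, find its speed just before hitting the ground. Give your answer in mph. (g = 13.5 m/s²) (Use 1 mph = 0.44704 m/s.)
Convert to SI: h = 87.0 m
mgh = ½mv² ⇒ v = √(2gh) = √(2·13.5·87.0) = 48.4665 m/s = 108.4 mph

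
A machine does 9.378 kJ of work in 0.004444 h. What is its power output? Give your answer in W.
Convert to SI: W = 9378.0 J, t = 15.9984 s
P = W/t = 9378.0/15.9984 = 586.2 W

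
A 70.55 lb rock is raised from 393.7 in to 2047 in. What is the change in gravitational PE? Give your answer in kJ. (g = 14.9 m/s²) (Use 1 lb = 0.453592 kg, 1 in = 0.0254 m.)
Convert to SI: m = 32.0009 kg, Δh = 41.9938 m
ΔPE = mgΔh = (32.0009)(14.9)(41.9938) = 20023.2 J = 20.02 kJ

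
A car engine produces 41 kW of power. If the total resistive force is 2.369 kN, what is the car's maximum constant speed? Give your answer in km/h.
Convert to SI: F = 2369.0 N
P = Fv ⇒ v = P/F = 41000 W/2369.0 N = 17.3069 m/s = 62.3 km/h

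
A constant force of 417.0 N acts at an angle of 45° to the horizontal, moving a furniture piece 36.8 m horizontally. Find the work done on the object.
W = F·d·cosθ = (417.0)(36.8)cos(45°) = 10850 J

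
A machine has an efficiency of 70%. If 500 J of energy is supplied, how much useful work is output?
W_out = η·W_in = 0.7·500 = 350.0 J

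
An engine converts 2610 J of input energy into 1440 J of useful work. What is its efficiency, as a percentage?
η = W_out/W_in = 1440/2610 = 55.17%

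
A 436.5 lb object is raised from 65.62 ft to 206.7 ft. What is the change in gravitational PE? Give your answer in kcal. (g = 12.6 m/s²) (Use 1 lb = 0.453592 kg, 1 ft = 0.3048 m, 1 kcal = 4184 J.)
Convert to SI: m = 197.993 kg, Δh = 43.0012 m
ΔPE = mgΔh = (197.993)(12.6)(43.0012) = 107276 J = 25.64 kcal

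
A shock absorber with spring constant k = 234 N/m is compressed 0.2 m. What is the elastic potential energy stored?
PE = ½kx² = ½(234)(0.2)² = 4.68 J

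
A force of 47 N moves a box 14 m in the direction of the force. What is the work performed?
W = F·d = (47)(14) = 658.0 J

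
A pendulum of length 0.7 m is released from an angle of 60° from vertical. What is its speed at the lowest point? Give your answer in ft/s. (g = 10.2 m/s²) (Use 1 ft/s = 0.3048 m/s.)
h = L(1 − cosθ) = 0.7(1 − cos60°) = 0.35 m
v = √(2gh) = √(2·10.2·0.35) = 2.67208 m/s = 8.767 ft/s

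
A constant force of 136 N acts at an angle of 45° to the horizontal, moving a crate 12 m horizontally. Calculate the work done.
W = F·d·cosθ = (136)(12)cos(45°) = 1154 J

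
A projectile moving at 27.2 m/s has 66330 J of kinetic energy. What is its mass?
m = 2·KE/v² = 2·66330/(27.2)² = 179.3 kg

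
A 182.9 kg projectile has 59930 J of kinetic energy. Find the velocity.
v = √(2·KE/m) = √(2·59930/182.9) = 25.6 m/s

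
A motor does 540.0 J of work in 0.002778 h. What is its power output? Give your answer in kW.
Convert to SI: W = 540.0 J, t = 10.0008 s
P = W/t = 540.0/10.0008 = 53.9957 W = 0.054 kW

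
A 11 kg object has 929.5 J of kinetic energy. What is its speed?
v = √(2·KE/m) = √(2·929.5/11) = 13.0 m/s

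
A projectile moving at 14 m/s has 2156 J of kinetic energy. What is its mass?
m = 2·KE/v² = 2·2156/(14)² = 22.0 kg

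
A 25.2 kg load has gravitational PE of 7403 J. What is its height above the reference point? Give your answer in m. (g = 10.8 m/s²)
h = PE/(mg) = 7403.0/(25.2·10.8) = 27.2 m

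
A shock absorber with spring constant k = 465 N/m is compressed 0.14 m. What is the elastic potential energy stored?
PE = ½kx² = ½(465)(0.14)² = 4.557 J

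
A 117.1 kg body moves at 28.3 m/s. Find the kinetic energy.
KE = ½mv² = ½(117.1)(28.3)² = 46890 J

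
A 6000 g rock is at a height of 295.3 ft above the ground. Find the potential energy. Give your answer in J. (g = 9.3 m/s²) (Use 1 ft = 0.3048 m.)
Convert to SI: m = 6.0 kg, h = 90.0074 m
PE = mgh = (6.0)(9.3)(90.0074) = 5022 J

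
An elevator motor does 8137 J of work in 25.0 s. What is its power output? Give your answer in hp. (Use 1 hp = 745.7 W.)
P = W/t = 8137.0/25.0 = 325.48 W = 0.4365 hp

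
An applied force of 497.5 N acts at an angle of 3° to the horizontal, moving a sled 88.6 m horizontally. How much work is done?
W = F·d·cosθ = (497.5)(88.6)cos(3°) = 44020 J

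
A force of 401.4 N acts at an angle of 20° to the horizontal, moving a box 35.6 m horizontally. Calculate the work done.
W = F·d·cosθ = (401.4)(35.6)cos(20°) = 13430 J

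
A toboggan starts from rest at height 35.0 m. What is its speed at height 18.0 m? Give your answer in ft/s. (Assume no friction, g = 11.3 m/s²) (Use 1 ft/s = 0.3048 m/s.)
mgh₁ = mgh₂ + ½mv² ⇒ v = √(2g(h₁−h₂)) = √(2·11.3·17.0) = 19.601 m/s = 64.31 ft/s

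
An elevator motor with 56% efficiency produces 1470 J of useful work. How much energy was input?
W_in = W_out/η = 1470/0.56 = 2625 J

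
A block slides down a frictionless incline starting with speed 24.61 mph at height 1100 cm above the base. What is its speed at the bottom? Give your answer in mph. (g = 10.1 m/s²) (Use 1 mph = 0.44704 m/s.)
Convert to SI: v₀ = 11.0017 m/s, h = 11.0 m
½mv₀² + mgh = ½mv² ⇒ v = √(v₀² + 2gh) = √(11.0017² + 2·10.1·11.0) = 18.5266 m/s = 41.44 mph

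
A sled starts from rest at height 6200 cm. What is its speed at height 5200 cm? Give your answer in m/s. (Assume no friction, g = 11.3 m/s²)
Convert to SI: h₁−h₂ = 10.0 m
mgh₁ = mgh₂ + ½mv² ⇒ v = √(2g(h₁−h₂)) = √(2·11.3·10.0) = 15.03 m/s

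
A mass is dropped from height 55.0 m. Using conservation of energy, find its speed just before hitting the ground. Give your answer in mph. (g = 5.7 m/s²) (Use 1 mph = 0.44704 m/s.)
mgh = ½mv² ⇒ v = √(2gh) = √(2·5.7·55.0) = 25.04 m/s = 56.01 mph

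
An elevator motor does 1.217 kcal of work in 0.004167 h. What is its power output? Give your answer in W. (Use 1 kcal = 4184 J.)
Convert to SI: W = 5091.93 J, t = 15.0012 s
P = W/t = 5091.93/15.0012 = 339.4 W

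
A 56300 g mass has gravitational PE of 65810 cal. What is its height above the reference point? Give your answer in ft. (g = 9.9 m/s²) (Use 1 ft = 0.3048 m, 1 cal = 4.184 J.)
Convert to SI: m = 56.3 kg, PE = 275349 J
h = PE/(mg) = 275349/(56.3·9.9) = 494.015 m = 1621 ft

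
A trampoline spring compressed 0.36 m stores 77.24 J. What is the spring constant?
k = 2·PE/x² = 2·77.24/(0.36)² = 1192 N/m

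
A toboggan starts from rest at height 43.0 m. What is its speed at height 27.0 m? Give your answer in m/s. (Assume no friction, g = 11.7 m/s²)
mgh₁ = mgh₂ + ½mv² ⇒ v = √(2g(h₁−h₂)) = √(2·11.7·16.0) = 19.35 m/s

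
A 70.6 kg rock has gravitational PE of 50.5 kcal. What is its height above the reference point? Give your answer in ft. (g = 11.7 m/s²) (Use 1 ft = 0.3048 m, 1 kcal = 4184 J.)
Convert to SI: m = 70.6 kg, PE = 211292 J
h = PE/(mg) = 211292/(70.6·11.7) = 255.795 m = 839.2 ft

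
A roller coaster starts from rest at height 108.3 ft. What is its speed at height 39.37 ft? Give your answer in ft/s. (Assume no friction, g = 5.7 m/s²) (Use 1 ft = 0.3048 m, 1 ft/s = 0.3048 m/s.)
Convert to SI: h₁−h₂ = 21.0099 m
mgh₁ = mgh₂ + ½mv² ⇒ v = √(2g(h₁−h₂)) = √(2·5.7·21.0099) = 15.4762 m/s = 50.77 ft/s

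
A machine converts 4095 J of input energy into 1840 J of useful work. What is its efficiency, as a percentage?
η = W_out/W_in = 1840/4095 = 44.93%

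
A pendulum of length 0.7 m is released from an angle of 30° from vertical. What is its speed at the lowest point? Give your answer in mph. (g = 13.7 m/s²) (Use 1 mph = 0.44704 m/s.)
h = L(1 − cosθ) = 0.7(1 − cos30°) = 0.0937822 m
v = √(2gh) = √(2·13.7·0.0937822) = 1.60301 m/s = 3.586 mph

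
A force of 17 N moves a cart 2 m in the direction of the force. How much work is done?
W = F·d = (17)(2) = 34.0 J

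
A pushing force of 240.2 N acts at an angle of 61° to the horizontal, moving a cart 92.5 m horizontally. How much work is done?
W = F·d·cosθ = (240.2)(92.5)cos(61°) = 10770 J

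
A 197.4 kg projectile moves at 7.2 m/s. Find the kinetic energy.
KE = ½mv² = ½(197.4)(7.2)² = 5117 J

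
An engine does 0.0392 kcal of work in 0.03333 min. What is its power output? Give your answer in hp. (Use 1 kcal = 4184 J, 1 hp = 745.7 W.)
Convert to SI: W = 164.013 J, t = 1.9998 s
P = W/t = 164.013/1.9998 = 82.0146 W = 0.11 hp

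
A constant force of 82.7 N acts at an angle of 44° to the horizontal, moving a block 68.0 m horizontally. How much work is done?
W = F·d·cosθ = (82.7)(68.0)cos(44°) = 4045 J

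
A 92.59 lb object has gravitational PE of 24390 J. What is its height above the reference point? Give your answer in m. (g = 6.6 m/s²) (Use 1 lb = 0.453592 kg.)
Convert to SI: m = 41.9981 kg, PE = 24390.0 J
h = PE/(mg) = 24390.0/(41.9981·6.6) = 87.99 m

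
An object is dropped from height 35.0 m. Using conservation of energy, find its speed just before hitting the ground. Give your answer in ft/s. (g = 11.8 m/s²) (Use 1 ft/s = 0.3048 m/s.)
mgh = ½mv² ⇒ v = √(2gh) = √(2·11.8·35.0) = 28.7402 m/s = 94.29 ft/s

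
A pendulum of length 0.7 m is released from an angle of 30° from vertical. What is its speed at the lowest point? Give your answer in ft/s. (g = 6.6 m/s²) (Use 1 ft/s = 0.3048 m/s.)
h = L(1 − cosθ) = 0.7(1 − cos30°) = 0.0937822 m
v = √(2gh) = √(2·6.6·0.0937822) = 1.11262 m/s = 3.65 ft/s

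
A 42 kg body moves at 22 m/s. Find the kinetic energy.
KE = ½mv² = ½(42)(22)² = 10164.0 J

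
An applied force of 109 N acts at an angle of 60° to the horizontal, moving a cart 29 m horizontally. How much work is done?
W = F·d·cosθ = (109)(29)cos(60°) = 1581 J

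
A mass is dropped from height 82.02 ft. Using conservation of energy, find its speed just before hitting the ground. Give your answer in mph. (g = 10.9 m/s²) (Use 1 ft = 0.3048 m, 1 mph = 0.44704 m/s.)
Convert to SI: h = 24.9997 m
mgh = ½mv² ⇒ v = √(2gh) = √(2·10.9·24.9997) = 23.3451 m/s = 52.22 mph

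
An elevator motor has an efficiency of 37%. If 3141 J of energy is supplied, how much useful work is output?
W_out = η·W_in = 0.37·3141 = 1162.17 J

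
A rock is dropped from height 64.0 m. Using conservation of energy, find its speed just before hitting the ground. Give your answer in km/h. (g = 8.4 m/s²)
mgh = ½mv² ⇒ v = √(2gh) = √(2·8.4·64.0) = 32.7902 m/s = 118.0 km/h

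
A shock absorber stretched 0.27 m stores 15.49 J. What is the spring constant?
k = 2·PE/x² = 2·15.49/(0.27)² = 425.0 N/m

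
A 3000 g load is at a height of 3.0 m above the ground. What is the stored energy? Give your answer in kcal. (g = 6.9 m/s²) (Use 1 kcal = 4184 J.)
Convert to SI: m = 3.0 kg, h = 3.0 m
PE = mgh = (3.0)(6.9)(3.0) = 62.1 J = 0.01484 kcal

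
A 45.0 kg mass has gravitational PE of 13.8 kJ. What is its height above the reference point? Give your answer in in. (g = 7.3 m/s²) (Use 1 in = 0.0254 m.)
Convert to SI: m = 45.0 kg, PE = 13800.0 J
h = PE/(mg) = 13800.0/(45.0·7.3) = 42.0091 m = 1654 in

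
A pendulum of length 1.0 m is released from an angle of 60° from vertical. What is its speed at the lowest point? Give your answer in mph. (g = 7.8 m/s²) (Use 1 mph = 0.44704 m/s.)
h = L(1 − cosθ) = 1.0(1 − cos60°) = 0.5 m
v = √(2gh) = √(2·7.8·0.5) = 2.79285 m/s = 6.247 mph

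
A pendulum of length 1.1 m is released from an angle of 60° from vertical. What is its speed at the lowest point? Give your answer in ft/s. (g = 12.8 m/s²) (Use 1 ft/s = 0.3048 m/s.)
h = L(1 − cosθ) = 1.1(1 − cos60°) = 0.55 m
v = √(2gh) = √(2·12.8·0.55) = 3.75233 m/s = 12.31 ft/s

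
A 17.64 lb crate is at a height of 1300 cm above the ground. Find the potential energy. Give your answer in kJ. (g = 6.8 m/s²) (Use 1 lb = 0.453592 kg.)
Convert to SI: m = 8.00136 kg, h = 13.0 m
PE = mgh = (8.00136)(6.8)(13.0) = 707.32 J = 0.7073 kJ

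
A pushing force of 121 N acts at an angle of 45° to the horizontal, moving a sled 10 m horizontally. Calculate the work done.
W = F·d·cosθ = (121)(10)cos(45°) = 855.6 J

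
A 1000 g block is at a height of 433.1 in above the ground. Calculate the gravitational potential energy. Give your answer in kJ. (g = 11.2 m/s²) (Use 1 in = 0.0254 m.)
Convert to SI: m = 1.0 kg, h = 11.0007 m
PE = mgh = (1.0)(11.2)(11.0007) = 123.208 J = 0.1232 kJ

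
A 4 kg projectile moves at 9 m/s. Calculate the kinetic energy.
KE = ½mv² = ½(4)(9)² = 162.0 J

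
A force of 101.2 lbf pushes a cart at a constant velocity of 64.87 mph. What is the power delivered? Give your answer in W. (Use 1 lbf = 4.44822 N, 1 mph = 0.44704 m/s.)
Convert to SI: F = 450.16 N, v = 28.9995 m/s
P = Fv = (450.16)(28.9995) = 13050 W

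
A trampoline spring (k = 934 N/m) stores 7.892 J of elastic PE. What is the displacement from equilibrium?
x = √(2·PE/k) = √(2·7.892/934) = 0.13 m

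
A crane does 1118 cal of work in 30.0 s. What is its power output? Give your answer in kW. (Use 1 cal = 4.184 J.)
Convert to SI: W = 4677.71 J, t = 30.0 s
P = W/t = 4677.71/30.0 = 155.924 W = 0.1559 kW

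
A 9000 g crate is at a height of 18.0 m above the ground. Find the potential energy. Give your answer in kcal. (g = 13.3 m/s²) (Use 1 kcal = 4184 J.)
Convert to SI: m = 9.0 kg, h = 18.0 m
PE = mgh = (9.0)(13.3)(18.0) = 2154.6 J = 0.515 kcal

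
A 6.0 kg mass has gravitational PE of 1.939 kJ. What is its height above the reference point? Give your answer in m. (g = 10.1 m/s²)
Convert to SI: m = 6.0 kg, PE = 1939.0 J
h = PE/(mg) = 1939.0/(6.0·10.1) = 32.0 m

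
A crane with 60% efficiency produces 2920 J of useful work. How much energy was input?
W_in = W_out/η = 2920/0.6 = 4867 J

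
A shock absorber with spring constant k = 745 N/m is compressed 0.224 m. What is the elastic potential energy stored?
PE = ½kx² = ½(745)(0.224)² = 18.69 J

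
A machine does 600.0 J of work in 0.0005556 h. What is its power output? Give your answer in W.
Convert to SI: W = 600.0 J, t = 2.00016 s
P = W/t = 600.0/2.00016 = 300.0 W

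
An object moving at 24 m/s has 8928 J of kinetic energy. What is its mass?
m = 2·KE/v² = 2·8928/(24)² = 31.0 kg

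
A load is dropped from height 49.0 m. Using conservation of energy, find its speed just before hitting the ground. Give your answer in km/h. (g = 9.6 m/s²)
mgh = ½mv² ⇒ v = √(2gh) = √(2·9.6·49.0) = 30.6725 m/s = 110.4 km/h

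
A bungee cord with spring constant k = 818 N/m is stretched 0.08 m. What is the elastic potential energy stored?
PE = ½kx² = ½(818)(0.08)² = 2.618 J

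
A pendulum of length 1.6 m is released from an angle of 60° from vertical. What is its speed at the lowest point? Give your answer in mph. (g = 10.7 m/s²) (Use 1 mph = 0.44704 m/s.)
h = L(1 − cosθ) = 1.6(1 − cos60°) = 0.8 m
v = √(2gh) = √(2·10.7·0.8) = 4.13763 m/s = 9.256 mph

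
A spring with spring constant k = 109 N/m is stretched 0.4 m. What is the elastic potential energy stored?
PE = ½kx² = ½(109)(0.4)² = 8.72 J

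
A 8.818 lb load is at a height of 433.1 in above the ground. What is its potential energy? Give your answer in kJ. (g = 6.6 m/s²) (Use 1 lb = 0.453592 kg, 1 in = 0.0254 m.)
Convert to SI: m = 3.99977 kg, h = 11.0007 m
PE = mgh = (3.99977)(6.6)(11.0007) = 290.403 J = 0.2904 kJ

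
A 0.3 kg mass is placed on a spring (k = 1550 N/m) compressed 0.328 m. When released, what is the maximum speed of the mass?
½kx² = ½mv² ⇒ v = x√(k/m) = (0.328)√(1550/0.3) = 23.58 m/s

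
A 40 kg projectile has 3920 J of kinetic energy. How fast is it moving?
v = √(2·KE/m) = √(2·3920/40) = 14.0 m/s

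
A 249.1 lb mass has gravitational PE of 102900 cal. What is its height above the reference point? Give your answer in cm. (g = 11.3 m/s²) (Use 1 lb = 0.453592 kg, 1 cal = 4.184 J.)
Convert to SI: m = 112.99 kg, PE = 430534 J
h = PE/(mg) = 430534/(112.99·11.3) = 337.201 m = 33720 cm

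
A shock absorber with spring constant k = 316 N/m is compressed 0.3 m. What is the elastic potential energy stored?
PE = ½kx² = ½(316)(0.3)² = 14.22 J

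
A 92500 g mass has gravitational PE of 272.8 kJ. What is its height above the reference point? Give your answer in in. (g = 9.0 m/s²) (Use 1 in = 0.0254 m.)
Convert to SI: m = 92.5 kg, PE = 272800 J
h = PE/(mg) = 272800/(92.5·9.0) = 327.688 m = 12900 in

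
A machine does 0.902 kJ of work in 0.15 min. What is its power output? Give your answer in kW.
Convert to SI: W = 902.0 J, t = 9.0 s
P = W/t = 902.0/9.0 = 100.222 W = 0.1002 kW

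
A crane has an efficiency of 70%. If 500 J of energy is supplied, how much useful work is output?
W_out = η·W_in = 0.7·500 = 350.0 J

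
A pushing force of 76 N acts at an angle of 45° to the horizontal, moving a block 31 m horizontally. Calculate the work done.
W = F·d·cosθ = (76)(31)cos(45°) = 1666 J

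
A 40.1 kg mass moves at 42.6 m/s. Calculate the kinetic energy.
KE = ½mv² = ½(40.1)(42.6)² = 36390 J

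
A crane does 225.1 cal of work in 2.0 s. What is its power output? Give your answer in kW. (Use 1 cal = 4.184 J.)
Convert to SI: W = 941.818 J, t = 2.0 s
P = W/t = 941.818/2.0 = 470.909 W = 0.4709 kW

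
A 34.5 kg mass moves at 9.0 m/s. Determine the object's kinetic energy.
KE = ½mv² = ½(34.5)(9.0)² = 1397 J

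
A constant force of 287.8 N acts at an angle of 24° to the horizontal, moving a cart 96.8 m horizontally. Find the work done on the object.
W = F·d·cosθ = (287.8)(96.8)cos(24°) = 25450 J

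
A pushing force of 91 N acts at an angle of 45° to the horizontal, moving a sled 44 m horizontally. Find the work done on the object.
W = F·d·cosθ = (91)(44)cos(45°) = 2831 J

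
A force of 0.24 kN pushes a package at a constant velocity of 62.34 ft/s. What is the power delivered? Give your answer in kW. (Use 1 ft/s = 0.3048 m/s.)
Convert to SI: F = 240.0 N, v = 19.0012 m/s
P = Fv = (240.0)(19.0012) = 4560.3 W = 4.56 kW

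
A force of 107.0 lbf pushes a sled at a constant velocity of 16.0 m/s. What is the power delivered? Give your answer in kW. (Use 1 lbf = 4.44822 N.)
Convert to SI: F = 475.96 N, v = 16.0 m/s
P = Fv = (475.96)(16.0) = 7615.35 W = 7.615 kW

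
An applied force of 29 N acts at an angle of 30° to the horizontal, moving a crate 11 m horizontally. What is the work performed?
W = F·d·cosθ = (29)(11)cos(30°) = 276.3 J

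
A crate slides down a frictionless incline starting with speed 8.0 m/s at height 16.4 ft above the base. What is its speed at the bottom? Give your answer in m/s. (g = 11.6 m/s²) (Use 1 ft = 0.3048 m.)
Convert to SI: v₀ = 8.0 m/s, h = 4.99872 m
½mv₀² + mgh = ½mv² ⇒ v = √(v₀² + 2gh) = √(8.0² + 2·11.6·4.99872) = 13.42 m/s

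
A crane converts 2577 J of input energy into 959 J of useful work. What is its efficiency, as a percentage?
η = W_out/W_in = 959/2577 = 37.21%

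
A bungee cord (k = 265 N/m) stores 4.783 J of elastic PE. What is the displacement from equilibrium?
x = √(2·PE/k) = √(2·4.783/265) = 0.19 m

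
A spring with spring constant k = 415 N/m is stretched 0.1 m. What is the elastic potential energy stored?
PE = ½kx² = ½(415)(0.1)² = 2.075 J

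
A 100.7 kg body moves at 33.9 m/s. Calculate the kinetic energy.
KE = ½mv² = ½(100.7)(33.9)² = 57860 J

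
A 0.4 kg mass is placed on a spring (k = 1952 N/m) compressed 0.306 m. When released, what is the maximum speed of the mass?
½kx² = ½mv² ⇒ v = x√(k/m) = (0.306)√(1952/0.4) = 21.38 m/s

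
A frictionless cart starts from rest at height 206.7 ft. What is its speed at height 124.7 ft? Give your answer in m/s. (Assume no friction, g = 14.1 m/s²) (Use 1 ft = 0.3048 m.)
Convert to SI: h₁−h₂ = 24.9936 m
mgh₁ = mgh₂ + ½mv² ⇒ v = √(2g(h₁−h₂)) = √(2·14.1·24.9936) = 26.55 m/s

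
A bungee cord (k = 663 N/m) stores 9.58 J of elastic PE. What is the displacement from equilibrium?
x = √(2·PE/k) = √(2·9.58/663) = 0.17 m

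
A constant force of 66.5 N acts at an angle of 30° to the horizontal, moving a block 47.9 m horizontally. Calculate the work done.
W = F·d·cosθ = (66.5)(47.9)cos(30°) = 2759 J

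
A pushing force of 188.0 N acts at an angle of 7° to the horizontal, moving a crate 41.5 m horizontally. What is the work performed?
W = F·d·cosθ = (188.0)(41.5)cos(7°) = 7744 J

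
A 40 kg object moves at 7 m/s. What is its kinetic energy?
KE = ½mv² = ½(40)(7)² = 980.0 J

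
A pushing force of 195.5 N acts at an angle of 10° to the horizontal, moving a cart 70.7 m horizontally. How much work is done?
W = F·d·cosθ = (195.5)(70.7)cos(10°) = 13610 J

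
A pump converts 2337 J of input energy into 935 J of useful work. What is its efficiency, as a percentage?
η = W_out/W_in = 935/2337 = 40.01%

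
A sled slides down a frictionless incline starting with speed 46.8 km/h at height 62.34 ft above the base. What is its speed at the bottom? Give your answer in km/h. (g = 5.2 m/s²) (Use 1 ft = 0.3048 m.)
Convert to SI: v₀ = 13.0 m/s, h = 19.0012 m
½mv₀² + mgh = ½mv² ⇒ v = √(v₀² + 2gh) = √(13.0² + 2·5.2·19.0012) = 19.1471 m/s = 68.93 km/h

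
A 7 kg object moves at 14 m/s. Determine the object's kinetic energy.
KE = ½mv² = ½(7)(14)² = 686.0 J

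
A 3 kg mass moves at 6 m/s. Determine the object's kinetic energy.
KE = ½mv² = ½(3)(6)² = 54.0 J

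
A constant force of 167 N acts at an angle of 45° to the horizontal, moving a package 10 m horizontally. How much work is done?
W = F·d·cosθ = (167)(10)cos(45°) = 1181 J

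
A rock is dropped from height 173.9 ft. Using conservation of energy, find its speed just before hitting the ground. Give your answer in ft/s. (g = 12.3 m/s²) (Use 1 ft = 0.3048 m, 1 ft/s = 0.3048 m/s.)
Convert to SI: h = 53.0047 m
mgh = ½mv² ⇒ v = √(2gh) = √(2·12.3·53.0047) = 36.1098 m/s = 118.5 ft/s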